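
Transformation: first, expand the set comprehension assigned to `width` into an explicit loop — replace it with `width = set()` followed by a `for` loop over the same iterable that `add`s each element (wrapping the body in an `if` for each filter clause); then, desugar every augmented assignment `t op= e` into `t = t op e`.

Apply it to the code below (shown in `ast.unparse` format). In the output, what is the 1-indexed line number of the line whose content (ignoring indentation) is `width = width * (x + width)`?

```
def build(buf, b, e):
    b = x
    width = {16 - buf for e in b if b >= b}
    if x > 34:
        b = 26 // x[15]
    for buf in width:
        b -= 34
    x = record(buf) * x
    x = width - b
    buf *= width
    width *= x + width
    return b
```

14

Transformed code:
def build(buf, b, e):
    b = x
    width = set()
    for e in b:
        if b >= b:
            width.add(16 - buf)
    if x > 34:
        b = 26 // x[15]
    for buf in width:
        b = b - 34
    x = record(buf) * x
    x = width - b
    buf = buf * width
    width = width * (x + width)
    return b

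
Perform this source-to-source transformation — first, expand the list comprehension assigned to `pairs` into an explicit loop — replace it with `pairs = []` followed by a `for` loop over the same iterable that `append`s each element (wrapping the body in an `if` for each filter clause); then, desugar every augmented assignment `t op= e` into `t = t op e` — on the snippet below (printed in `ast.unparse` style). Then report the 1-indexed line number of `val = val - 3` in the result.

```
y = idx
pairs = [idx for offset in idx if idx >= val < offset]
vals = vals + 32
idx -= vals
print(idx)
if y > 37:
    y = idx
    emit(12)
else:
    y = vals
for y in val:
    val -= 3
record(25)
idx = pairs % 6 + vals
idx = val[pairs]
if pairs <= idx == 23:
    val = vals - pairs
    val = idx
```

Transformed code:
y = idx
pairs = []
for offset in idx:
    if idx >= val < offset:
        pairs.append(idx)
vals = vals + 32
idx = idx - vals
print(idx)
if y > 37:
    y = idx
    emit(12)
else:
    y = vals
for y in val:
    val = val - 3
record(25)
idx = pairs % 6 + vals
idx = val[pairs]
if pairs <= idx == 23:
    val = vals - pairs
    val = idx

15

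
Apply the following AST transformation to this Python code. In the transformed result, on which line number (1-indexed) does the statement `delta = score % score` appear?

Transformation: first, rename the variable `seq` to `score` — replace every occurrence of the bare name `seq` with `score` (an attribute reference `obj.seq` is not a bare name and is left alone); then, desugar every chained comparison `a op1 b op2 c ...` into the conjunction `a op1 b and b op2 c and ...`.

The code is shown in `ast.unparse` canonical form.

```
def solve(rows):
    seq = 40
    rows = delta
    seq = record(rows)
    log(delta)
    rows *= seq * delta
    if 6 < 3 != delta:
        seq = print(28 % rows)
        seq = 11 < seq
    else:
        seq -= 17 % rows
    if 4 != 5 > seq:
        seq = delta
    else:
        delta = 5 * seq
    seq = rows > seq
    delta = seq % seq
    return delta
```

Transformed code:
def solve(rows):
    score = 40
    rows = delta
    score = record(rows)
    log(delta)
    rows *= score * delta
    if 6 < 3 and 3 != delta:
        score = print(28 % rows)
        score = 11 < score
    else:
        score -= 17 % rows
    if 4 != 5 and 5 > score:
        score = delta
    else:
        delta = 5 * score
    score = rows > score
    delta = score % score
    return delta

17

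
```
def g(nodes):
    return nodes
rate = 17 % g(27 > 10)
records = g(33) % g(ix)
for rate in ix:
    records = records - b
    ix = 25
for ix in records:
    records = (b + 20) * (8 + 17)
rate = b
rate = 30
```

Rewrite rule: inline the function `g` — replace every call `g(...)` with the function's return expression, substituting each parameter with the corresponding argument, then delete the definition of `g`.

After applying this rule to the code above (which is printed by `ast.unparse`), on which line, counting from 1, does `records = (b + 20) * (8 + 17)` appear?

Transformed code:
rate = 17 % (27 > 10)
records = 33 % ix
for rate in ix:
    records = records - b
    ix = 25
for ix in records:
    records = (b + 20) * (8 + 17)
rate = b
rate = 30

7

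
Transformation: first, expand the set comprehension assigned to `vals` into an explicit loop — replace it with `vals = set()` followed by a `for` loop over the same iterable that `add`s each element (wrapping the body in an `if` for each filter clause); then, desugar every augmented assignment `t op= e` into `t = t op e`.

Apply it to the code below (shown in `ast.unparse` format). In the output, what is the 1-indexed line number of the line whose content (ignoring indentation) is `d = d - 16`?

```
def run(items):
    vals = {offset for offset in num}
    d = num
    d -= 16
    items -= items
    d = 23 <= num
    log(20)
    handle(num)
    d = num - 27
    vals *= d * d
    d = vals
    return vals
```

Transformed code:
def run(items):
    vals = set()
    for offset in num:
        vals.add(offset)
    d = num
    d = d - 16
    items = items - items
    d = 23 <= num
    log(20)
    handle(num)
    d = num - 27
    vals = vals * (d * d)
    d = vals
    return vals

6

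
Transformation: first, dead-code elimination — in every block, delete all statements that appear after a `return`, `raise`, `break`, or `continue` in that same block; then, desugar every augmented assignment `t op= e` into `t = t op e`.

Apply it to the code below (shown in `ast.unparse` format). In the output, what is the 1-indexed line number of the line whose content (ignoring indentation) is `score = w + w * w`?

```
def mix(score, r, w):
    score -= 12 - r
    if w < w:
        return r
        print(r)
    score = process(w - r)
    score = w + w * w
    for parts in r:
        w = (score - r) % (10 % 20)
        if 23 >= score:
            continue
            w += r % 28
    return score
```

Transformed code:
def mix(score, r, w):
    score = score - (12 - r)
    if w < w:
        return r
    score = process(w - r)
    score = w + w * w
    for parts in r:
        w = (score - r) % (10 % 20)
        if 23 >= score:
            continue
    return score

6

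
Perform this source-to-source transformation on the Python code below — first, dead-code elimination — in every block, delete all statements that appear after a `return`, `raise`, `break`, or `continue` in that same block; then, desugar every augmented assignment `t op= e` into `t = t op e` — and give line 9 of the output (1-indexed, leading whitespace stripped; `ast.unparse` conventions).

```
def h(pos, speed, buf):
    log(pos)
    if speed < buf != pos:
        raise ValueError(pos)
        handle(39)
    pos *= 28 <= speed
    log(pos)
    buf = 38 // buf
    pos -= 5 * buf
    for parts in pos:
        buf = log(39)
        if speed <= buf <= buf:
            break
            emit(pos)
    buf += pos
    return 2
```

Transformed code:
def h(pos, speed, buf):
    log(pos)
    if speed < buf != pos:
        raise ValueError(pos)
    pos = pos * (28 <= speed)
    log(pos)
    buf = 38 // buf
    pos = pos - 5 * buf
    for parts in pos:
        buf = log(39)
        if speed <= buf <= buf:
            break
    buf = buf + pos
    return 2

for parts in pos:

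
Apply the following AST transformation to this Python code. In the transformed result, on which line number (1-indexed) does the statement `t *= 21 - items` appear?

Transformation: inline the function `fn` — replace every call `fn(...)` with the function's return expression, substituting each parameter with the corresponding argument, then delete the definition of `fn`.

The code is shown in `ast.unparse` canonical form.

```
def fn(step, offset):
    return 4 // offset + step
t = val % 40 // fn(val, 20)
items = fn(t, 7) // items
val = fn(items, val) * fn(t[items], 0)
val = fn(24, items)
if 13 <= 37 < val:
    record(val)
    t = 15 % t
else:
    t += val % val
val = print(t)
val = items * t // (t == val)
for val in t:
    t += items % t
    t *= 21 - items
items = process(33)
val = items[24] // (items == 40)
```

Transformed code:
t = val % 40 // (4 // 20 + val)
items = (4 // 7 + t) // items
val = (4 // val + items) * (4 // 0 + t[items])
val = 4 // items + 24
if 13 <= 37 < val:
    record(val)
    t = 15 % t
else:
    t += val % val
val = print(t)
val = items * t // (t == val)
for val in t:
    t += items % t
    t *= 21 - items
items = process(33)
val = items[24] // (items == 40)

14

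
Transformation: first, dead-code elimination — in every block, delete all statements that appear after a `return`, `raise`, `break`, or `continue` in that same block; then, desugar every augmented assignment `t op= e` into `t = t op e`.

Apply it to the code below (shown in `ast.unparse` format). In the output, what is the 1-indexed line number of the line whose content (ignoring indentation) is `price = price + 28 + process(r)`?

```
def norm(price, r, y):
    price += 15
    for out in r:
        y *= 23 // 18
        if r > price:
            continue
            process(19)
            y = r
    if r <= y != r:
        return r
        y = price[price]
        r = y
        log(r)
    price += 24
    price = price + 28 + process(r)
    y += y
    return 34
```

10

Transformed code:
def norm(price, r, y):
    price = price + 15
    for out in r:
        y = y * (23 // 18)
        if r > price:
            continue
    if r <= y != r:
        return r
    price = price + 24
    price = price + 28 + process(r)
    y = y + y
    return 34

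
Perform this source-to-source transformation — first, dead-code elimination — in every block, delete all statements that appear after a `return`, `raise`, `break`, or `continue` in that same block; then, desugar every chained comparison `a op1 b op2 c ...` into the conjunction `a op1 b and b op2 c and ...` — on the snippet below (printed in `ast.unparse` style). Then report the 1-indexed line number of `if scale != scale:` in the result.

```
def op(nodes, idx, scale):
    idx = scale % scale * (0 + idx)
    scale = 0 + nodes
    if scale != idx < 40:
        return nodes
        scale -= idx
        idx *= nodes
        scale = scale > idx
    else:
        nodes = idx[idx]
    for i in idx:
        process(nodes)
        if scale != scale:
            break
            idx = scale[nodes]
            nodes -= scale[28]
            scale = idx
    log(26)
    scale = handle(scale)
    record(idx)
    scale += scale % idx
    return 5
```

10

Transformed code:
def op(nodes, idx, scale):
    idx = scale % scale * (0 + idx)
    scale = 0 + nodes
    if scale != idx and idx < 40:
        return nodes
    else:
        nodes = idx[idx]
    for i in idx:
        process(nodes)
        if scale != scale:
            break
    log(26)
    scale = handle(scale)
    record(idx)
    scale += scale % idx
    return 5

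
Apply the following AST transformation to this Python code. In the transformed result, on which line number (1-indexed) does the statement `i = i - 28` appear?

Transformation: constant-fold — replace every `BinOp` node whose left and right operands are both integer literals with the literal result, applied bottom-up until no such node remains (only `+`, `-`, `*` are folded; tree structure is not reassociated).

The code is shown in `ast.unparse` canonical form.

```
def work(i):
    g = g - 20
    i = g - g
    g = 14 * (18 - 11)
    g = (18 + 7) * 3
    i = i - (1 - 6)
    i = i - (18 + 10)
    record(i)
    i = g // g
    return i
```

7

Transformed code:
def work(i):
    g = g - 20
    i = g - g
    g = 98
    g = 75
    i = i - -5
    i = i - 28
    record(i)
    i = g // g
    return i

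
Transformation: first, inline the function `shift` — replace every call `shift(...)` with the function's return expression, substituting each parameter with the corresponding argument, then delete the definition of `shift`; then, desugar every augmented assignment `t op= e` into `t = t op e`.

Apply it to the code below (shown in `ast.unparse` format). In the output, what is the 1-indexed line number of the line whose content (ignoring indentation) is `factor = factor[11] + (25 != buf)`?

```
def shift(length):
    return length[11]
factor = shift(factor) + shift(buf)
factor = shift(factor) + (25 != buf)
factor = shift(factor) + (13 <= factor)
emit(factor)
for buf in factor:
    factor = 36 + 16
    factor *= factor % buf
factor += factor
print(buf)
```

Transformed code:
factor = factor[11] + buf[11]
factor = factor[11] + (25 != buf)
factor = factor[11] + (13 <= factor)
emit(factor)
for buf in factor:
    factor = 36 + 16
    factor = factor * (factor % buf)
factor = factor + factor
print(buf)

2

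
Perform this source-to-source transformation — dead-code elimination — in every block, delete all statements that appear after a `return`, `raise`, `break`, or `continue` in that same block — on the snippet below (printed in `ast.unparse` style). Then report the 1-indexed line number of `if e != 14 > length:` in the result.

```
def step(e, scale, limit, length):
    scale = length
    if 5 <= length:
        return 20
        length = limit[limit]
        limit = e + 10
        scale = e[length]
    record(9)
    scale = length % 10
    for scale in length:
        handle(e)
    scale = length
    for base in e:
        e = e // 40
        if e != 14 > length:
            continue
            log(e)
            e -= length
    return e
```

12

Transformed code:
def step(e, scale, limit, length):
    scale = length
    if 5 <= length:
        return 20
    record(9)
    scale = length % 10
    for scale in length:
        handle(e)
    scale = length
    for base in e:
        e = e // 40
        if e != 14 > length:
            continue
    return e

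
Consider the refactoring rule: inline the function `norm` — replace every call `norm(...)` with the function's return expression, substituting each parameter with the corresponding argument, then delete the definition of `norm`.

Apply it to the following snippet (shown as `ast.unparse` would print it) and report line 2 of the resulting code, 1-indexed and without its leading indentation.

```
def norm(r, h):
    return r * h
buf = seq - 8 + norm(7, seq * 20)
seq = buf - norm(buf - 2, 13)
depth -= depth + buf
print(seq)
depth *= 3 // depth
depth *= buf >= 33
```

Transformed code:
buf = seq - 8 + 7 * (seq * 20)
seq = buf - (buf - 2) * 13
depth -= depth + buf
print(seq)
depth *= 3 // depth
depth *= buf >= 33

seq = buf - (buf - 2) * 13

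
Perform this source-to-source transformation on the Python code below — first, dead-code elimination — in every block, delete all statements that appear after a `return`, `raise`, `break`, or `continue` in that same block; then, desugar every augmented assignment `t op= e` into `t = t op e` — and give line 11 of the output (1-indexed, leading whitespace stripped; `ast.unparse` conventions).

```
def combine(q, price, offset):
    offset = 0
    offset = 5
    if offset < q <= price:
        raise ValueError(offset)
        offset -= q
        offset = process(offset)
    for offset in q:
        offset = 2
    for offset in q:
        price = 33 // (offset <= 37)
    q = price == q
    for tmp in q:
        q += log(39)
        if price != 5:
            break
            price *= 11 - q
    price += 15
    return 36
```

for tmp in q:

Transformed code:
def combine(q, price, offset):
    offset = 0
    offset = 5
    if offset < q <= price:
        raise ValueError(offset)
    for offset in q:
        offset = 2
    for offset in q:
        price = 33 // (offset <= 37)
    q = price == q
    for tmp in q:
        q = q + log(39)
        if price != 5:
            break
    price = price + 15
    return 36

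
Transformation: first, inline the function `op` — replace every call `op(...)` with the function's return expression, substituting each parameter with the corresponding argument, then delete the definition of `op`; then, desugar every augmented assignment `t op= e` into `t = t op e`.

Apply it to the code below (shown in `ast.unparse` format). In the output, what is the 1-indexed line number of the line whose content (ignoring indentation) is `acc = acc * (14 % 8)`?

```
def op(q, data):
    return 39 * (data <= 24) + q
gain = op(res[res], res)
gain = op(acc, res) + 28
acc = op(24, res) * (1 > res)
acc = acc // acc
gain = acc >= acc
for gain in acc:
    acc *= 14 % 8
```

7

Transformed code:
gain = 39 * (res <= 24) + res[res]
gain = 39 * (res <= 24) + acc + 28
acc = (39 * (res <= 24) + 24) * (1 > res)
acc = acc // acc
gain = acc >= acc
for gain in acc:
    acc = acc * (14 % 8)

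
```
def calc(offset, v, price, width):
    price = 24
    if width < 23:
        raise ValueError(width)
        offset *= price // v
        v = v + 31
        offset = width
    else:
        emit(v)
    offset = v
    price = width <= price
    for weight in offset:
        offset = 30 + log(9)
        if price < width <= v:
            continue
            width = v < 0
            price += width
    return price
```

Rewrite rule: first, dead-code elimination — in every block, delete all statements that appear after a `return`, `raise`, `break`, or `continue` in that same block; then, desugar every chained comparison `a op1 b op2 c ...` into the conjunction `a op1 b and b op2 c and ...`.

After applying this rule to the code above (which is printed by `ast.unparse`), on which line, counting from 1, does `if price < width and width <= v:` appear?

11

Transformed code:
def calc(offset, v, price, width):
    price = 24
    if width < 23:
        raise ValueError(width)
    else:
        emit(v)
    offset = v
    price = width <= price
    for weight in offset:
        offset = 30 + log(9)
        if price < width and width <= v:
            continue
    return price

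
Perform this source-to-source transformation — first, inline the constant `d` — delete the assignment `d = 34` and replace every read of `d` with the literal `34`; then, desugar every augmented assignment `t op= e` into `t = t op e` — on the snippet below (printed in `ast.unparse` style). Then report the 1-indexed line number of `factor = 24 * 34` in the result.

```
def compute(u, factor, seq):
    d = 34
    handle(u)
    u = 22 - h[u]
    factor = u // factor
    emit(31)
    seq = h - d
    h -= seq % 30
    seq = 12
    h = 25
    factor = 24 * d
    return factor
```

Transformed code:
def compute(u, factor, seq):
    handle(u)
    u = 22 - h[u]
    factor = u // factor
    emit(31)
    seq = h - 34
    h = h - seq % 30
    seq = 12
    h = 25
    factor = 24 * 34
    return factor

10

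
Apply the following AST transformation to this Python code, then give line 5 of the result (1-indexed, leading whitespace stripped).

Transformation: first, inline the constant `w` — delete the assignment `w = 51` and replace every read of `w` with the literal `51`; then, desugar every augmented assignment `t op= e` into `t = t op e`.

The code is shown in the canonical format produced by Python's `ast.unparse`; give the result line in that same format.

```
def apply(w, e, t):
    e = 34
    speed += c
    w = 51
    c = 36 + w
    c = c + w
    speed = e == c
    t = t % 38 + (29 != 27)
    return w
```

Transformed code:
def apply(w, e, t):
    e = 34
    speed = speed + c
    c = 36 + 51
    c = c + 51
    speed = e == c
    t = t % 38 + (29 != 27)
    return 51

c = c + 51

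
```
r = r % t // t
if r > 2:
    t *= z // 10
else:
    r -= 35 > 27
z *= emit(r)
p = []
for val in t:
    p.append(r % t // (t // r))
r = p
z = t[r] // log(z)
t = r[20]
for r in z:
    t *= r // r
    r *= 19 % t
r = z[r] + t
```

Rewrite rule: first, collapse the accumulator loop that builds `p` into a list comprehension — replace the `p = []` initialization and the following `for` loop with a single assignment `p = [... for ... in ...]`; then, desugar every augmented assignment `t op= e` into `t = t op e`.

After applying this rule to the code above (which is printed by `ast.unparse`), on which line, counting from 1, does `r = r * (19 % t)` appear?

Transformed code:
r = r % t // t
if r > 2:
    t = t * (z // 10)
else:
    r = r - (35 > 27)
z = z * emit(r)
p = [r % t // (t // r) for val in t]
r = p
z = t[r] // log(z)
t = r[20]
for r in z:
    t = t * (r // r)
    r = r * (19 % t)
r = z[r] + t

13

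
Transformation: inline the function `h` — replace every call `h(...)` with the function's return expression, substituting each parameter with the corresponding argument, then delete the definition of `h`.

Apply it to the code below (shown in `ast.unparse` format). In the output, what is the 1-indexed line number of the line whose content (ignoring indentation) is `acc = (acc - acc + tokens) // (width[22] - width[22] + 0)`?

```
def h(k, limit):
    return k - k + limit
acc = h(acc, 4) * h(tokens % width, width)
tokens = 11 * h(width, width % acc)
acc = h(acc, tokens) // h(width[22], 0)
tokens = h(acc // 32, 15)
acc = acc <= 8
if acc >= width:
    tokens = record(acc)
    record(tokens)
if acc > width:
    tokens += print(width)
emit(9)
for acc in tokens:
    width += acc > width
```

Transformed code:
acc = (acc - acc + 4) * (tokens % width - tokens % width + width)
tokens = 11 * (width - width + width % acc)
acc = (acc - acc + tokens) // (width[22] - width[22] + 0)
tokens = acc // 32 - acc // 32 + 15
acc = acc <= 8
if acc >= width:
    tokens = record(acc)
    record(tokens)
if acc > width:
    tokens += print(width)
emit(9)
for acc in tokens:
    width += acc > width

3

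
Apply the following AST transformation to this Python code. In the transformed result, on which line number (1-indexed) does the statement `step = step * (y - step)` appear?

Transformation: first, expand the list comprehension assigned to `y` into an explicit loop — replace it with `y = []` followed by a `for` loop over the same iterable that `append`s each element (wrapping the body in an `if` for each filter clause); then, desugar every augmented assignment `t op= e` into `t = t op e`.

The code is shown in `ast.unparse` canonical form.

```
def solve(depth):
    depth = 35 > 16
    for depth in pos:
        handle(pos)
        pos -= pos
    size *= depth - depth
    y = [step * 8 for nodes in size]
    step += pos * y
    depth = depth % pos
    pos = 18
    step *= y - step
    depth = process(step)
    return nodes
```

13

Transformed code:
def solve(depth):
    depth = 35 > 16
    for depth in pos:
        handle(pos)
        pos = pos - pos
    size = size * (depth - depth)
    y = []
    for nodes in size:
        y.append(step * 8)
    step = step + pos * y
    depth = depth % pos
    pos = 18
    step = step * (y - step)
    depth = process(step)
    return nodes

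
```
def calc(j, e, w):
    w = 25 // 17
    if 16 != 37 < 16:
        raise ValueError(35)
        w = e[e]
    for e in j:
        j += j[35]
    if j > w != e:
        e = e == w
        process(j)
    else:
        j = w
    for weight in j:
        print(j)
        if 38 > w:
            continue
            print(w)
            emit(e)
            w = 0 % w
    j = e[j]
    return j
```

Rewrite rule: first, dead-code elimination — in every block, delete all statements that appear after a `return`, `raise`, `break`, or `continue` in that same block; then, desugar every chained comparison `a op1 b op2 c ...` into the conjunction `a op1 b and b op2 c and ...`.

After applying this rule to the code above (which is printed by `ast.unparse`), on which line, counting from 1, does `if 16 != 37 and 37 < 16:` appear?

Transformed code:
def calc(j, e, w):
    w = 25 // 17
    if 16 != 37 and 37 < 16:
        raise ValueError(35)
    for e in j:
        j += j[35]
    if j > w and w != e:
        e = e == w
        process(j)
    else:
        j = w
    for weight in j:
        print(j)
        if 38 > w:
            continue
    j = e[j]
    return j

3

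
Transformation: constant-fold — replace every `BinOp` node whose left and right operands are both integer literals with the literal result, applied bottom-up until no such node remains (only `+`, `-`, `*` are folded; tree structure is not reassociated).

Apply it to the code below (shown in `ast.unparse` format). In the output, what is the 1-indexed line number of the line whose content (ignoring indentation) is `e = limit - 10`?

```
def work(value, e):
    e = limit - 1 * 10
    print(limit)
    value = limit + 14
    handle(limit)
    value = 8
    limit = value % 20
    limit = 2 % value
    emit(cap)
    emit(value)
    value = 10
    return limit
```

Transformed code:
def work(value, e):
    e = limit - 10
    print(limit)
    value = limit + 14
    handle(limit)
    value = 8
    limit = value % 20
    limit = 2 % value
    emit(cap)
    emit(value)
    value = 10
    return limit

2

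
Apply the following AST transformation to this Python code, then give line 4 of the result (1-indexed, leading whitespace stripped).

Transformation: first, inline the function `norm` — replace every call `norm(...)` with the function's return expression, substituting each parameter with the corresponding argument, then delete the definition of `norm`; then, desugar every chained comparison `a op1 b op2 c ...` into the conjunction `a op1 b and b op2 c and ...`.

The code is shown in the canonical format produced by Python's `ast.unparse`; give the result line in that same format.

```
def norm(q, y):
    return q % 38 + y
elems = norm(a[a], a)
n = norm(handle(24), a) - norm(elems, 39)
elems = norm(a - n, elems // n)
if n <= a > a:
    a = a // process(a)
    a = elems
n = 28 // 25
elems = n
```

Transformed code:
elems = a[a] % 38 + a
n = handle(24) % 38 + a - (elems % 38 + 39)
elems = (a - n) % 38 + elems // n
if n <= a and a > a:
    a = a // process(a)
    a = elems
n = 28 // 25
elems = n

if n <= a and a > a:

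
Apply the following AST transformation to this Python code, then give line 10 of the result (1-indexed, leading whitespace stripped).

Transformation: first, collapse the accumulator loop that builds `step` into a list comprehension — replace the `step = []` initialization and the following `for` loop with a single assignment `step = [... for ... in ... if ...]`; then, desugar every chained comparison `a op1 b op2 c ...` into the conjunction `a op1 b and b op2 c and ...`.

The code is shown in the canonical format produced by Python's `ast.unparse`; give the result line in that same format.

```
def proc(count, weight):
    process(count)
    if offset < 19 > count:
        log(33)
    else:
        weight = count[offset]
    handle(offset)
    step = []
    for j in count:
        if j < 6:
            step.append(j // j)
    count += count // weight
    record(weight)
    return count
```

record(weight)

Transformed code:
def proc(count, weight):
    process(count)
    if offset < 19 and 19 > count:
        log(33)
    else:
        weight = count[offset]
    handle(offset)
    step = [j // j for j in count if j < 6]
    count += count // weight
    record(weight)
    return count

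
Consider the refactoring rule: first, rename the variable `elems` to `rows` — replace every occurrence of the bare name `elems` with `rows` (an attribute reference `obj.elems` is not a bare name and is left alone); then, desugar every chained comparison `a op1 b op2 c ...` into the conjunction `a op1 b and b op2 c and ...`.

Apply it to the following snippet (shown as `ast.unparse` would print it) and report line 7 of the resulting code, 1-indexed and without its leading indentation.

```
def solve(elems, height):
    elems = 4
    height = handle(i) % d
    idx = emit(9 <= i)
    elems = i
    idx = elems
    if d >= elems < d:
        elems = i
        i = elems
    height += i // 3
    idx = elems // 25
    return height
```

Transformed code:
def solve(rows, height):
    rows = 4
    height = handle(i) % d
    idx = emit(9 <= i)
    rows = i
    idx = rows
    if d >= rows and rows < d:
        rows = i
        i = rows
    height += i // 3
    idx = rows // 25
    return height

if d >= rows and rows < d:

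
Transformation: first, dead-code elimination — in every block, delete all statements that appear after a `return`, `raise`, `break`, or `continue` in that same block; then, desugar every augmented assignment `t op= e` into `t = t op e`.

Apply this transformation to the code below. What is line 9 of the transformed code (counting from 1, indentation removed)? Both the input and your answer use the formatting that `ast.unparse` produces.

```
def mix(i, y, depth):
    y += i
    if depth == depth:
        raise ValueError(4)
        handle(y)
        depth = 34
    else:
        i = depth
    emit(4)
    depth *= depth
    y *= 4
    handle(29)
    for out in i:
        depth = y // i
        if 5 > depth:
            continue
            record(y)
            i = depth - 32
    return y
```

y = y * 4

Transformed code:
def mix(i, y, depth):
    y = y + i
    if depth == depth:
        raise ValueError(4)
    else:
        i = depth
    emit(4)
    depth = depth * depth
    y = y * 4
    handle(29)
    for out in i:
        depth = y // i
        if 5 > depth:
            continue
    return y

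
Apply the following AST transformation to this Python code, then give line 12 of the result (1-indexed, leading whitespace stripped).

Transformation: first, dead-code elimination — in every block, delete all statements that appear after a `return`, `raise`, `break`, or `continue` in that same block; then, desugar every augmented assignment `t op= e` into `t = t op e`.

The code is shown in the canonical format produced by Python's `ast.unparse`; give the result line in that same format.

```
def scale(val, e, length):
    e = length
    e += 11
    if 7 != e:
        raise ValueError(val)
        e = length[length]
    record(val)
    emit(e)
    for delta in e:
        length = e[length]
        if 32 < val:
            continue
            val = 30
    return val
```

return val

Transformed code:
def scale(val, e, length):
    e = length
    e = e + 11
    if 7 != e:
        raise ValueError(val)
    record(val)
    emit(e)
    for delta in e:
        length = e[length]
        if 32 < val:
            continue
    return val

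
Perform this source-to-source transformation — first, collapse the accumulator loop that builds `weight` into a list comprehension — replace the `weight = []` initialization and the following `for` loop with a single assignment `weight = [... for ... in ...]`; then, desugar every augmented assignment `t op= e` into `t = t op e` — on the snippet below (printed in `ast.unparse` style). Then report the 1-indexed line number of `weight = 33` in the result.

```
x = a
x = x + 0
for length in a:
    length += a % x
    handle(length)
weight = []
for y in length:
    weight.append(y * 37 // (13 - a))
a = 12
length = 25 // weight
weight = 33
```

Transformed code:
x = a
x = x + 0
for length in a:
    length = length + a % x
    handle(length)
weight = [y * 37 // (13 - a) for y in length]
a = 12
length = 25 // weight
weight = 33

9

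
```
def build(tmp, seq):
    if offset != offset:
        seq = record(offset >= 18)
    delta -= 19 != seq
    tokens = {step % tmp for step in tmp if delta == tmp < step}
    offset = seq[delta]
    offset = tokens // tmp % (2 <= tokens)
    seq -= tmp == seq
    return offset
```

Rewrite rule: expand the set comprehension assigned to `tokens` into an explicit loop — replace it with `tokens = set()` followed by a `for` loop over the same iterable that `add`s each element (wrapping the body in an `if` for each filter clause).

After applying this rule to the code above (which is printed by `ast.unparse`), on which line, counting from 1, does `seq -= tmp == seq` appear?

11

Transformed code:
def build(tmp, seq):
    if offset != offset:
        seq = record(offset >= 18)
    delta -= 19 != seq
    tokens = set()
    for step in tmp:
        if delta == tmp < step:
            tokens.add(step % tmp)
    offset = seq[delta]
    offset = tokens // tmp % (2 <= tokens)
    seq -= tmp == seq
    return offset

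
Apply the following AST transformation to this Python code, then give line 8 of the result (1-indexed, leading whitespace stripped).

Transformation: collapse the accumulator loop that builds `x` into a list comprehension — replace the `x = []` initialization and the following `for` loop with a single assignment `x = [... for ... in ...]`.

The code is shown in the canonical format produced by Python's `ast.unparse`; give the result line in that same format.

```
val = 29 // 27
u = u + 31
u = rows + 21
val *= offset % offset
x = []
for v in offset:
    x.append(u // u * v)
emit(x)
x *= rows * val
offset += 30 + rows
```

Transformed code:
val = 29 // 27
u = u + 31
u = rows + 21
val *= offset % offset
x = [u // u * v for v in offset]
emit(x)
x *= rows * val
offset += 30 + rows

offset += 30 + rows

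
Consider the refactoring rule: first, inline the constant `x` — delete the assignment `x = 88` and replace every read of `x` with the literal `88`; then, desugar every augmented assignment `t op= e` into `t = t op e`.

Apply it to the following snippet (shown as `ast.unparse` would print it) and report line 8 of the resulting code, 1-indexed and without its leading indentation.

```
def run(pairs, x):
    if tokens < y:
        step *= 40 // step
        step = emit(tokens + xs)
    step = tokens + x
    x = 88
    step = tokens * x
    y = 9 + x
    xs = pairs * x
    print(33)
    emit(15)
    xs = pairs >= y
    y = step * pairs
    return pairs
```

Transformed code:
def run(pairs, x):
    if tokens < y:
        step = step * (40 // step)
        step = emit(tokens + xs)
    step = tokens + 88
    step = tokens * 88
    y = 9 + 88
    xs = pairs * 88
    print(33)
    emit(15)
    xs = pairs >= y
    y = step * pairs
    return pairs

xs = pairs * 88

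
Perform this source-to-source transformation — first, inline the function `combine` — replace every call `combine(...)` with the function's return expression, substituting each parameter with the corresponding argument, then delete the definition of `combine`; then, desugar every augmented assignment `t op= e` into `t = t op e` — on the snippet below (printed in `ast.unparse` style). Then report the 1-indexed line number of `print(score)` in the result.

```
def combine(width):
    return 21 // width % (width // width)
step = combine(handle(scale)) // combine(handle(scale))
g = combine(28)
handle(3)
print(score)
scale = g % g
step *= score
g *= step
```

4

Transformed code:
step = 21 // handle(scale) % (handle(scale) // handle(scale)) // (21 // handle(scale) % (handle(scale) // handle(scale)))
g = 21 // 28 % (28 // 28)
handle(3)
print(score)
scale = g % g
step = step * score
g = g * step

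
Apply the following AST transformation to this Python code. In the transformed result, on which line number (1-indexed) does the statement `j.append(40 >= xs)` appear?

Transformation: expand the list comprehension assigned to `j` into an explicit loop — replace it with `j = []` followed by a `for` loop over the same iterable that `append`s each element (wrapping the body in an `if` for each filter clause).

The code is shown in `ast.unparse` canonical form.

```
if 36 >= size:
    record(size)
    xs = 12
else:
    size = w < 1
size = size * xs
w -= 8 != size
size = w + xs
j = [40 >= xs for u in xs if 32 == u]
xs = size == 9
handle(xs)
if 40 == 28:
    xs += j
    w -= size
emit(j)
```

12

Transformed code:
if 36 >= size:
    record(size)
    xs = 12
else:
    size = w < 1
size = size * xs
w -= 8 != size
size = w + xs
j = []
for u in xs:
    if 32 == u:
        j.append(40 >= xs)
xs = size == 9
handle(xs)
if 40 == 28:
    xs += j
    w -= size
emit(j)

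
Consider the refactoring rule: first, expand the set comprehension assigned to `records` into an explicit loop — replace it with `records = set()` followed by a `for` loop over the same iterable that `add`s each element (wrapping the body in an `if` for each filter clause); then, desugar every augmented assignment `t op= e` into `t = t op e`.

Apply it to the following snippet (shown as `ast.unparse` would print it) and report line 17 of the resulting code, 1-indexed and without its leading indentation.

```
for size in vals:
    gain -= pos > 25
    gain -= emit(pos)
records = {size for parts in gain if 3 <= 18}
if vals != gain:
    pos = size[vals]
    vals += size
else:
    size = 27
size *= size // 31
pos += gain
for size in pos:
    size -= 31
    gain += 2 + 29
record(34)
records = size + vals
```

gain = gain + (2 + 29)

Transformed code:
for size in vals:
    gain = gain - (pos > 25)
    gain = gain - emit(pos)
records = set()
for parts in gain:
    if 3 <= 18:
        records.add(size)
if vals != gain:
    pos = size[vals]
    vals = vals + size
else:
    size = 27
size = size * (size // 31)
pos = pos + gain
for size in pos:
    size = size - 31
    gain = gain + (2 + 29)
record(34)
records = size + vals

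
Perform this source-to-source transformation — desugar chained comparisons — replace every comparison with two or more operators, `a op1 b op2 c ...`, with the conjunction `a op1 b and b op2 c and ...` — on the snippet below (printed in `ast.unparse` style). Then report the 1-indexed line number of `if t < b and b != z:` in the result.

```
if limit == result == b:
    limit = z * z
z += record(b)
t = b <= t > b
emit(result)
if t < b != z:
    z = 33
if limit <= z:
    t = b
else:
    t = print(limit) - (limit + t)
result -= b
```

Transformed code:
if limit == result and result == b:
    limit = z * z
z += record(b)
t = b <= t and t > b
emit(result)
if t < b and b != z:
    z = 33
if limit <= z:
    t = b
else:
    t = print(limit) - (limit + t)
result -= b

6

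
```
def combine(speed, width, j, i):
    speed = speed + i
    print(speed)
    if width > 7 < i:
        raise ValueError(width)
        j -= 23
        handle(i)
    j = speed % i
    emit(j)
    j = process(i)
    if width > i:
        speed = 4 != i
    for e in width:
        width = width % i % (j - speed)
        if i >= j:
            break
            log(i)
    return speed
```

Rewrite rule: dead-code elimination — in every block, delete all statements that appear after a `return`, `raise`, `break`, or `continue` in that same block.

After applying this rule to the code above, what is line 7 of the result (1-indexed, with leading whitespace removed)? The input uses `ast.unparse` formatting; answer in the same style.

emit(j)

Transformed code:
def combine(speed, width, j, i):
    speed = speed + i
    print(speed)
    if width > 7 < i:
        raise ValueError(width)
    j = speed % i
    emit(j)
    j = process(i)
    if width > i:
        speed = 4 != i
    for e in width:
        width = width % i % (j - speed)
        if i >= j:
            break
    return speed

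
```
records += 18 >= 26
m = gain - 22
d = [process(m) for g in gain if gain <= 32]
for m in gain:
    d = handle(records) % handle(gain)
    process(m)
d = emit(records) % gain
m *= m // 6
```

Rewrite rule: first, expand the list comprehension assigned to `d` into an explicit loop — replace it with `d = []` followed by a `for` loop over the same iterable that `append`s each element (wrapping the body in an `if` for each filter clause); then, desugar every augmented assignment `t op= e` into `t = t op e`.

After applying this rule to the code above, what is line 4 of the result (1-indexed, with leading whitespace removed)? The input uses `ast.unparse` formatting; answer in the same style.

Transformed code:
records = records + (18 >= 26)
m = gain - 22
d = []
for g in gain:
    if gain <= 32:
        d.append(process(m))
for m in gain:
    d = handle(records) % handle(gain)
    process(m)
d = emit(records) % gain
m = m * (m // 6)

for g in gain:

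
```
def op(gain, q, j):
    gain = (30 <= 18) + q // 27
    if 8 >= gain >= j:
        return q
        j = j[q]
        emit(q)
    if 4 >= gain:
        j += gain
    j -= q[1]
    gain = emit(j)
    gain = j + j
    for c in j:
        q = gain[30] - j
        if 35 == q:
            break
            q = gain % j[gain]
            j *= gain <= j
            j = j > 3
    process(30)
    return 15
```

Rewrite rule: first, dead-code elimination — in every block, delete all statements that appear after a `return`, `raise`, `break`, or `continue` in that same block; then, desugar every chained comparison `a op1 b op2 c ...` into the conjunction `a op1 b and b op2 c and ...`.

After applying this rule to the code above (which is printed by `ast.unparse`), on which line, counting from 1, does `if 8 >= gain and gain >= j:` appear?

3

Transformed code:
def op(gain, q, j):
    gain = (30 <= 18) + q // 27
    if 8 >= gain and gain >= j:
        return q
    if 4 >= gain:
        j += gain
    j -= q[1]
    gain = emit(j)
    gain = j + j
    for c in j:
        q = gain[30] - j
        if 35 == q:
            break
    process(30)
    return 15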